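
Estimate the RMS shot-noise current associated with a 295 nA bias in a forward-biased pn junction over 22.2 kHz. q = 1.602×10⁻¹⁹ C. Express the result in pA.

45.8 pA

I_n = √(2qI·B)
2qI·B = 2 × 1.602×10⁻¹⁹ × 2.95×10⁻⁷ × 2.22×10⁴ = 2.10×10⁻²¹ A²
I_n = √(2.10×10⁻²¹) = 4.58×10⁻¹¹ A = 45.8 pA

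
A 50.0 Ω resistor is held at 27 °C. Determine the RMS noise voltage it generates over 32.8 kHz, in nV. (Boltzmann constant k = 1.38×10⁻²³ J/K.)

T = 27 °C + 273.15 = 300.15 K
V_n = √(4kTRB)
4kTRB = 4 × 1.38×10⁻²³ × 300.15 × 5.00×10¹ × 3.28×10⁴ = 2.72×10⁻¹⁴ V²
V_n = √(2.72×10⁻¹⁴) = 1.65×10⁻⁷ V = 165 nV

165 nV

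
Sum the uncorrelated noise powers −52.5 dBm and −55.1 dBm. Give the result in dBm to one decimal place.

−50.6 dBm

Convert to linear, add, convert back:
P₁ = 5.62×10⁻⁹ W, P₂ = 3.09×10⁻⁹ W
P_tot = 8.71×10⁻⁹ W → 10 log₁₀(P_tot / 10⁻³) = −50.6 dBm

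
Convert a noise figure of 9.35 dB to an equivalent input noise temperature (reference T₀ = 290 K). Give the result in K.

F = 10^(9.35/10) = 8.60994
T_e = (F − 1)·T₀ = (8.60994 − 1) × 290 = 2207 K

2207 K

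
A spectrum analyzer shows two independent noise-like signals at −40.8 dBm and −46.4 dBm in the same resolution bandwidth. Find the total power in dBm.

−39.7 dBm

Convert to linear, add, convert back:
P₁ = 8.32×10⁻⁸ W, P₂ = 2.29×10⁻⁸ W
P_tot = 1.06×10⁻⁷ W → 10 log₁₀(P_tot / 10⁻³) = −39.7 dBm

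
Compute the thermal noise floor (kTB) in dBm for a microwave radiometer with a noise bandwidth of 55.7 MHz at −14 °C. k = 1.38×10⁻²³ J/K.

−97.0 dBm

T = −14 °C + 273.15 = 259.15 K
P_n = kTB = 1.38×10⁻²³ × 259.15 × 5.57×10⁷ = 1.99×10⁻¹³ W
In dBm: 10 log₁₀(1.99×10⁻¹³ / 10⁻³) = −97.0 dBm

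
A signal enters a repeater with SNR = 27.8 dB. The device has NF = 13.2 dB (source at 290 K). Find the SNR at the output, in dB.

By definition F = SNR_in/SNR_out, so in dB: SNR_out = SNR_in − NF
SNR_out = 27.8 − 13.2 = 14.6 dB

14.6 dB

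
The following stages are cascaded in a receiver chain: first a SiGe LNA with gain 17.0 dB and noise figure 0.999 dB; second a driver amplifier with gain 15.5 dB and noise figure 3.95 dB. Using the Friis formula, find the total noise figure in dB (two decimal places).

1.10 dB

Convert to linear (a loss of L dB is a gain of −L dB): F_i = 10^(NF_i/10), G_i = 10^(G_i,dB/10)
  Stage 1: F_1 = 10^(0.999/10) = 1.259, G_1 = 10^(17.0/10) = 50.12
  Stage 2: F_2 = 10^(3.95/10) = 2.483, G_2 = 10^(15.5/10) = 35.48
Friis cascade:
  F = 1.259 + (2.483 − 1)/50.12 = 1.288
NF = 10 log₁₀(1.288) = 1.10 dB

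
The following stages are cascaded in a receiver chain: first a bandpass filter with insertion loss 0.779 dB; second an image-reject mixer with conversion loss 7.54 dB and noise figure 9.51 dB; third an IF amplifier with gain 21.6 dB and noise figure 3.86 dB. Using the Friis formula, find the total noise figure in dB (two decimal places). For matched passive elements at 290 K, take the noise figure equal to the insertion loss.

13.10 dB

Convert to linear (a loss of L dB is a gain of −L dB): F_i = 10^(NF_i/10), G_i = 10^(G_i,dB/10)
  Stage 1: F_1 = 10^(0.779/10) = 1.196, G_1 = 10^(−0.779/10) = 0.8358
  Stage 2: F_2 = 10^(9.51/10) = 8.933, G_2 = 10^(−7.54/10) = 0.1762
  Stage 3: F_3 = 10^(3.86/10) = 2.432, G_3 = 10^(21.6/10) = 144.5
Friis cascade:
  F = 1.196 + (8.933 − 1)/0.8358 + (2.432 − 1)/0.1473 = 20.41
NF = 10 log₁₀(20.41) = 13.10 dB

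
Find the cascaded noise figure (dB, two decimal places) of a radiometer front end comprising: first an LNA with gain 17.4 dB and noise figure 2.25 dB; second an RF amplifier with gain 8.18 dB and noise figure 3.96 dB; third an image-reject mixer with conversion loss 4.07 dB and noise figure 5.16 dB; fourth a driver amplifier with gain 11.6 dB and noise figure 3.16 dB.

Convert to linear (a loss of L dB is a gain of −L dB): F_i = 10^(NF_i/10), G_i = 10^(G_i,dB/10)
  Stage 1: F_1 = 10^(2.25/10) = 1.679, G_1 = 10^(17.4/10) = 54.95
  Stage 2: F_2 = 10^(3.96/10) = 2.489, G_2 = 10^(8.18/10) = 6.577
  Stage 3: F_3 = 10^(5.16/10) = 3.281, G_3 = 10^(−4.07/10) = 0.3917
  Stage 4: F_4 = 10^(3.16/10) = 2.070, G_4 = 10^(11.6/10) = 14.45
Friis cascade:
  F = 1.679 + (2.489 − 1)/54.95 + (3.281 − 1)/361.4 + (2.070 − 1)/141.6 = 1.720
NF = 10 log₁₀(1.720) = 2.35 dB

2.35 dB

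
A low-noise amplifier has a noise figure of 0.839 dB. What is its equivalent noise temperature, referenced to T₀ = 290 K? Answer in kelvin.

F = 10^(0.839/10) = 1.21311
T_e = (F − 1)·T₀ = (1.21311 − 1) × 290 = 61.8 K

61.8 K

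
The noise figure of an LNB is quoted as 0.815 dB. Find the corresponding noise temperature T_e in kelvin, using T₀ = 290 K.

59.9 K

F = 10^(0.815/10) = 1.20642
T_e = (F − 1)·T₀ = (1.20642 − 1) × 290 = 59.9 K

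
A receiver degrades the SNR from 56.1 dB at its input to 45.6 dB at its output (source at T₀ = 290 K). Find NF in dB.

10.5 dB

NF (dB) = SNR_in(dB) − SNR_out(dB) when the source is at T₀
NF = 56.1 − 45.6 = 10.5 dB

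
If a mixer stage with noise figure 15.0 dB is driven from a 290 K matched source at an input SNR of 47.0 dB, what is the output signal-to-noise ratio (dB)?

By definition F = SNR_in/SNR_out, so in dB: SNR_out = SNR_in − NF
SNR_out = 47.0 − 15.0 = 32.0 dB

32.0 dB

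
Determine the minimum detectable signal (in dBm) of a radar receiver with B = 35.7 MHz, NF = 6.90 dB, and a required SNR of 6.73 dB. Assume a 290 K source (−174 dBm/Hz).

−84.8 dBm

Sensitivity = −174 + 10 log₁₀(B) + NF + SNR_min
= −174 + 75.53 + 6.90 + 6.73
= −84.84 dBm → −84.8 dBm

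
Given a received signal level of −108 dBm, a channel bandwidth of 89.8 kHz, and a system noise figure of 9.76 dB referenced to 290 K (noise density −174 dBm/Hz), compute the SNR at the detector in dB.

Noise floor: N = −174 + 10 log₁₀(B) + NF
10 log₁₀(8.98×10⁴) = 49.53 dB
N = −174 + 49.53 + 9.76 = −114.71 dBm
SNR = P_sig − N = −108 − (−114.71) = 6.71 dB → 6.7 dB

6.7 dB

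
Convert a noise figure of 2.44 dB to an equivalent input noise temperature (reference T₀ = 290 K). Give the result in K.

219 K

F = 10^(2.44/10) = 1.75388
T_e = (F − 1)·T₀ = (1.75388 − 1) × 290 = 219 K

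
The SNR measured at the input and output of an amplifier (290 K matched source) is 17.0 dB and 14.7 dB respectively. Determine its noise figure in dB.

NF (dB) = SNR_in(dB) − SNR_out(dB) when the source is at T₀
NF = 17.0 − 14.7 = 2.3 dB

2.3 dB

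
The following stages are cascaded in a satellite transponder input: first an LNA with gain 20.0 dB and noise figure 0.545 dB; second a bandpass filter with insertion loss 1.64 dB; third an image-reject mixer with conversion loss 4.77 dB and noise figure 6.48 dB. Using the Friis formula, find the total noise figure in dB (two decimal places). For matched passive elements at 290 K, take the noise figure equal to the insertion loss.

0.75 dB

Convert to linear (a loss of L dB is a gain of −L dB): F_i = 10^(NF_i/10), G_i = 10^(G_i,dB/10)
  Stage 1: F_1 = 10^(0.545/10) = 1.134, G_1 = 10^(20.0/10) = 100.0
  Stage 2: F_2 = 10^(1.64/10) = 1.459, G_2 = 10^(−1.64/10) = 0.6855
  Stage 3: F_3 = 10^(6.48/10) = 4.446, G_3 = 10^(−4.77/10) = 0.3334
Friis cascade:
  F = 1.134 + (1.459 − 1)/100.0 + (4.446 − 1)/68.55 = 1.189
NF = 10 log₁₀(1.189) = 0.75 dB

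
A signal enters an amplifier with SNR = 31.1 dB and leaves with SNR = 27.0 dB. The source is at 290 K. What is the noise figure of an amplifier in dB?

4.1 dB

NF (dB) = SNR_in(dB) − SNR_out(dB) when the source is at T₀
NF = 31.1 − 27.0 = 4.1 dB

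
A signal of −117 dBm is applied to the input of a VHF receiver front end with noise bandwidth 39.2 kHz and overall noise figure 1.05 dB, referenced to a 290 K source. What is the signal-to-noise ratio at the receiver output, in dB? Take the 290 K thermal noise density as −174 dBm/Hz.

Noise floor: N = −174 + 10 log₁₀(B) + NF
10 log₁₀(3.92×10⁴) = 45.93 dB
N = −174 + 45.93 + 1.05 = −127.02 dBm
SNR = P_sig − N = −117 − (−127.02) = 10.02 dB → 10.0 dB

10.0 dB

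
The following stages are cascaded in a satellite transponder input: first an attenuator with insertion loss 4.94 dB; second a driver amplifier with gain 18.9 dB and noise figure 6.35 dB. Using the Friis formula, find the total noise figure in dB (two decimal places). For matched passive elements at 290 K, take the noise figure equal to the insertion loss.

Convert to linear (a loss of L dB is a gain of −L dB): F_i = 10^(NF_i/10), G_i = 10^(G_i,dB/10)
  Stage 1: F_1 = 10^(4.94/10) = 3.119, G_1 = 10^(−4.94/10) = 0.3206
  Stage 2: F_2 = 10^(6.35/10) = 4.315, G_2 = 10^(18.9/10) = 77.62
Friis cascade:
  F = 3.119 + (4.315 − 1)/0.3206 = 13.46
NF = 10 log₁₀(13.46) = 11.29 dB

11.29 dB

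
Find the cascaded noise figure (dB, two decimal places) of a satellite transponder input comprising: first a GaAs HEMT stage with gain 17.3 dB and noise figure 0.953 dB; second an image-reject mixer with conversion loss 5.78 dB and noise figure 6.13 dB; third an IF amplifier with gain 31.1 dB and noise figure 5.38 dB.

Convert to linear (a loss of L dB is a gain of −L dB): F_i = 10^(NF_i/10), G_i = 10^(G_i,dB/10)
  Stage 1: F_1 = 10^(0.953/10) = 1.245, G_1 = 10^(17.3/10) = 53.70
  Stage 2: F_2 = 10^(6.13/10) = 4.102, G_2 = 10^(−5.78/10) = 0.2642
  Stage 3: F_3 = 10^(5.38/10) = 3.451, G_3 = 10^(31.1/10) = 1288
Friis cascade:
  F = 1.245 + (4.102 − 1)/53.70 + (3.451 − 1)/14.19 = 1.476
NF = 10 log₁₀(1.476) = 1.69 dB

1.69 dB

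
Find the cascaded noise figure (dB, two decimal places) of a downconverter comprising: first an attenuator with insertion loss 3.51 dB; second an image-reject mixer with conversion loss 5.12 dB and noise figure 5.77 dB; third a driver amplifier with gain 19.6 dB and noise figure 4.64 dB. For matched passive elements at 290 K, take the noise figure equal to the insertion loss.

13.50 dB

Convert to linear (a loss of L dB is a gain of −L dB): F_i = 10^(NF_i/10), G_i = 10^(G_i,dB/10)
  Stage 1: F_1 = 10^(3.51/10) = 2.244, G_1 = 10^(−3.51/10) = 0.4457
  Stage 2: F_2 = 10^(5.77/10) = 3.776, G_2 = 10^(−5.12/10) = 0.3076
  Stage 3: F_3 = 10^(4.64/10) = 2.911, G_3 = 10^(19.6/10) = 91.20
Friis cascade:
  F = 2.244 + (3.776 − 1)/0.4457 + (2.911 − 1)/0.1371 = 22.41
NF = 10 log₁₀(22.41) = 13.50 dB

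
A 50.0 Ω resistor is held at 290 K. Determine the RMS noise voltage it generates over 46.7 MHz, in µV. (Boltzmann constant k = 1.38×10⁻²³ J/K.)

V_n = √(4kTRB)
4kTRB = 4 × 1.38×10⁻²³ × 290 × 5.00×10¹ × 4.67×10⁷ = 3.74×10⁻¹¹ V²
V_n = √(3.74×10⁻¹¹) = 6.11×10⁻⁶ V = 6.11 µV

6.11 µV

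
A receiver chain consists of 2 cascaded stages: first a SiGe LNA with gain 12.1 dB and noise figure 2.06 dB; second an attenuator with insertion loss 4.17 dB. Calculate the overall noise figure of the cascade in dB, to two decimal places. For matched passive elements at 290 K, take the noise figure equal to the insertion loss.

Convert to linear (a loss of L dB is a gain of −L dB): F_i = 10^(NF_i/10), G_i = 10^(G_i,dB/10)
  Stage 1: F_1 = 10^(2.06/10) = 1.607, G_1 = 10^(12.1/10) = 16.22
  Stage 2: F_2 = 10^(4.17/10) = 2.612, G_2 = 10^(−4.17/10) = 0.3828
Friis cascade:
  F = 1.607 + (2.612 − 1)/16.22 = 1.706
NF = 10 log₁₀(1.706) = 2.32 dB

2.32 dB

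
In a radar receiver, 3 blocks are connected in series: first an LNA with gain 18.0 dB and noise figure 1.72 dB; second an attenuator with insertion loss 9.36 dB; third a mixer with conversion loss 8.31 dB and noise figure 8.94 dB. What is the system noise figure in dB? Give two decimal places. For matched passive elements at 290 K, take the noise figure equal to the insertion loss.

4.05 dB

Convert to linear (a loss of L dB is a gain of −L dB): F_i = 10^(NF_i/10), G_i = 10^(G_i,dB/10)
  Stage 1: F_1 = 10^(1.72/10) = 1.486, G_1 = 10^(18.0/10) = 63.10
  Stage 2: F_2 = 10^(9.36/10) = 8.630, G_2 = 10^(−9.36/10) = 0.1159
  Stage 3: F_3 = 10^(8.94/10) = 7.834, G_3 = 10^(−8.31/10) = 0.1476
Friis cascade:
  F = 1.486 + (8.630 − 1)/63.10 + (7.834 − 1)/7.311 = 2.542
NF = 10 log₁₀(2.542) = 4.05 dB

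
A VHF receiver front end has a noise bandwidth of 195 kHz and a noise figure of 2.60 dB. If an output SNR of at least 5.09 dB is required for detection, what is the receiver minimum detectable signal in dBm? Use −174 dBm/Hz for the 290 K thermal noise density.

Sensitivity = −174 + 10 log₁₀(B) + NF + SNR_min
= −174 + 52.9 + 2.60 + 5.09
= −113.41 dBm → −113.4 dBm

−113.4 dBm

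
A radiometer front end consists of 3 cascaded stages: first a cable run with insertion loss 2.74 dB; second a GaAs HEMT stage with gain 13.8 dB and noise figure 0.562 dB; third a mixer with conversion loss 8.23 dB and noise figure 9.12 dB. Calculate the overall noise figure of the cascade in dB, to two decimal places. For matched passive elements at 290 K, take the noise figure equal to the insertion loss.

4.31 dB

Convert to linear (a loss of L dB is a gain of −L dB): F_i = 10^(NF_i/10), G_i = 10^(G_i,dB/10)
  Stage 1: F_1 = 10^(2.74/10) = 1.879, G_1 = 10^(−2.74/10) = 0.5321
  Stage 2: F_2 = 10^(0.562/10) = 1.138, G_2 = 10^(13.8/10) = 23.99
  Stage 3: F_3 = 10^(9.12/10) = 8.166, G_3 = 10^(−8.23/10) = 0.1503
Friis cascade:
  F = 1.879 + (1.138 − 1)/0.5321 + (8.166 − 1)/12.76 = 2.700
NF = 10 log₁₀(2.700) = 4.31 dB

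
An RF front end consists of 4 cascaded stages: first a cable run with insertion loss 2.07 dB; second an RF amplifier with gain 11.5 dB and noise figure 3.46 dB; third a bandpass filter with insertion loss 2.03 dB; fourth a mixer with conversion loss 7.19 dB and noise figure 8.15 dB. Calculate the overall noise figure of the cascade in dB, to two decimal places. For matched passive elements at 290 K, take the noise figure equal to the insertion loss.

6.67 dB

Convert to linear (a loss of L dB is a gain of −L dB): F_i = 10^(NF_i/10), G_i = 10^(G_i,dB/10)
  Stage 1: F_1 = 10^(2.07/10) = 1.611, G_1 = 10^(−2.07/10) = 0.6209
  Stage 2: F_2 = 10^(3.46/10) = 2.218, G_2 = 10^(11.5/10) = 14.13
  Stage 3: F_3 = 10^(2.03/10) = 1.596, G_3 = 10^(−2.03/10) = 0.6266
  Stage 4: F_4 = 10^(8.15/10) = 6.531, G_4 = 10^(−7.19/10) = 0.1910
Friis cascade:
  F = 1.611 + (2.218 − 1)/0.6209 + (1.596 − 1)/8.770 + (6.531 − 1)/5.495 = 4.647
NF = 10 log₁₀(4.647) = 6.67 dB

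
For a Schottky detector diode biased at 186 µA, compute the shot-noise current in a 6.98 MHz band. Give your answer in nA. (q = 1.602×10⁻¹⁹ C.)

I_n = √(2qI·B)
2qI·B = 2 × 1.602×10⁻¹⁹ × 1.86×10⁻⁴ × 6.98×10⁶ = 4.16×10⁻¹⁶ A²
I_n = √(4.16×10⁻¹⁶) = 2.04×10⁻⁸ A = 20.4 nA

20.4 nA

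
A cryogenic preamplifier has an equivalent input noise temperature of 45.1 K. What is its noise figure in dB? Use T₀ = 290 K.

F = 1 + T_e/T₀ = 1 + 45.1/290 = 1.15552
NF = 10 log₁₀(1.15552) = 0.628 dB

0.628 dB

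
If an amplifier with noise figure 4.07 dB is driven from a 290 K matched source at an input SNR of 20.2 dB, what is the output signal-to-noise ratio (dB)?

By definition F = SNR_in/SNR_out, so in dB: SNR_out = SNR_in − NF
SNR_out = 20.2 − 4.07 = 16.13 dB

16.13 dB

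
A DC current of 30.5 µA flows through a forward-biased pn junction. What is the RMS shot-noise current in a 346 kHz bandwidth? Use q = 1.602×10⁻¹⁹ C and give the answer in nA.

I_n = √(2qI·B)
2qI·B = 2 × 1.602×10⁻¹⁹ × 3.05×10⁻⁵ × 3.46×10⁵ = 3.38×10⁻¹⁸ A²
I_n = √(3.38×10⁻¹⁸) = 1.84×10⁻⁹ A = 1.84 nA

1.84 nA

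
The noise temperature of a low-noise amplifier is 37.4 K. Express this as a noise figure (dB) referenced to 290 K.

F = 1 + T_e/T₀ = 1 + 37.4/290 = 1.12897
NF = 10 log₁₀(1.12897) = 0.527 dB

0.527 dB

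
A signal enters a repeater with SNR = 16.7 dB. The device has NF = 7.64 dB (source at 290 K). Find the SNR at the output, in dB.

By definition F = SNR_in/SNR_out, so in dB: SNR_out = SNR_in − NF
SNR_out = 16.7 − 7.64 = 9.06 dB

9.06 dB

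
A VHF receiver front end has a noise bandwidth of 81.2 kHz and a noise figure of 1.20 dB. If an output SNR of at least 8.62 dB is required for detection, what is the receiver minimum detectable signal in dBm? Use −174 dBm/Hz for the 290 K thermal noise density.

Sensitivity = −174 + 10 log₁₀(B) + NF + SNR_min
= −174 + 49.1 + 1.20 + 8.62
= −115.08 dBm → −115.1 dBm

−115.1 dBm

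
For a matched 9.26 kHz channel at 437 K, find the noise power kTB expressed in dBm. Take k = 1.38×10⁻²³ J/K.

−132.5 dBm

P_n = kTB = 1.38×10⁻²³ × 437 × 9.26×10³ = 5.58×10⁻¹⁷ W
In dBm: 10 log₁₀(5.58×10⁻¹⁷ / 10⁻³) = −132.5 dBm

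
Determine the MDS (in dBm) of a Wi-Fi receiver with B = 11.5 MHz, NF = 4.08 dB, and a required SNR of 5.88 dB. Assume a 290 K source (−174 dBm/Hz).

−93.4 dBm

Sensitivity = −174 + 10 log₁₀(B) + NF + SNR_min
= −174 + 70.61 + 4.08 + 5.88
= −93.43 dBm → −93.4 dBm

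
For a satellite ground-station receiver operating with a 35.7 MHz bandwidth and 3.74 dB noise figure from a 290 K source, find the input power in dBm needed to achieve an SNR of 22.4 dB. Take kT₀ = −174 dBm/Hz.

−72.3 dBm

Sensitivity = −174 + 10 log₁₀(B) + NF + SNR_min
= −174 + 75.53 + 3.74 + 22.4
= −72.33 dBm → −72.3 dBm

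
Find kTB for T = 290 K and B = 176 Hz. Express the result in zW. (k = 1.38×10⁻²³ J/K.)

P_n = kTB = 1.38×10⁻²³ × 290 × 1.76×10² = 7.04×10⁻¹⁹ W = 704 zW

704 zW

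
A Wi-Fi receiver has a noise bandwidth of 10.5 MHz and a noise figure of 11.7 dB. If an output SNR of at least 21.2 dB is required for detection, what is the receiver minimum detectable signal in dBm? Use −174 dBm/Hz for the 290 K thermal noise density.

−70.9 dBm

Sensitivity = −174 + 10 log₁₀(B) + NF + SNR_min
= −174 + 70.21 + 11.7 + 21.2
= −70.89 dBm → −70.9 dBm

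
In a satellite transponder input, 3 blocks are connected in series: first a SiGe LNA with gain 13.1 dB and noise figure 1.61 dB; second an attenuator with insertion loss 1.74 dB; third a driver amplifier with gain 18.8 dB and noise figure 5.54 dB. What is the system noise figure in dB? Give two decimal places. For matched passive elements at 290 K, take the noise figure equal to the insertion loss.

Convert to linear (a loss of L dB is a gain of −L dB): F_i = 10^(NF_i/10), G_i = 10^(G_i,dB/10)
  Stage 1: F_1 = 10^(1.61/10) = 1.449, G_1 = 10^(13.1/10) = 20.42
  Stage 2: F_2 = 10^(1.74/10) = 1.493, G_2 = 10^(−1.74/10) = 0.6699
  Stage 3: F_3 = 10^(5.54/10) = 3.581, G_3 = 10^(18.8/10) = 75.86
Friis cascade:
  F = 1.449 + (1.493 − 1)/20.42 + (3.581 − 1)/13.68 = 1.662
NF = 10 log₁₀(1.662) = 2.21 dB

2.21 dB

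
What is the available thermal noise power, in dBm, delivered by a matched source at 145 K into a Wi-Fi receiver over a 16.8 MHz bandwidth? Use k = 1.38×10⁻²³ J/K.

P_n = kTB = 1.38×10⁻²³ × 145 × 1.68×10⁷ = 3.36×10⁻¹⁴ W
In dBm: 10 log₁₀(3.36×10⁻¹⁴ / 10⁻³) = −104.7 dBm

−104.7 dBm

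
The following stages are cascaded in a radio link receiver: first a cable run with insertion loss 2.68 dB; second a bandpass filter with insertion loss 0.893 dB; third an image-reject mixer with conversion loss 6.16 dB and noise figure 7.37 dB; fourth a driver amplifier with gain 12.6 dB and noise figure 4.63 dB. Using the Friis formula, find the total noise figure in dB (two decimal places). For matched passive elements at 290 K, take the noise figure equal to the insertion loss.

Convert to linear (a loss of L dB is a gain of −L dB): F_i = 10^(NF_i/10), G_i = 10^(G_i,dB/10)
  Stage 1: F_1 = 10^(2.68/10) = 1.854, G_1 = 10^(−2.68/10) = 0.5395
  Stage 2: F_2 = 10^(0.893/10) = 1.228, G_2 = 10^(−0.893/10) = 0.8141
  Stage 3: F_3 = 10^(7.37/10) = 5.458, G_3 = 10^(−6.16/10) = 0.2421
  Stage 4: F_4 = 10^(4.63/10) = 2.904, G_4 = 10^(12.6/10) = 18.20
Friis cascade:
  F = 1.854 + (1.228 − 1)/0.5395 + (5.458 − 1)/0.4392 + (2.904 − 1)/0.1063 = 30.33
NF = 10 log₁₀(30.33) = 14.82 dB

14.82 dB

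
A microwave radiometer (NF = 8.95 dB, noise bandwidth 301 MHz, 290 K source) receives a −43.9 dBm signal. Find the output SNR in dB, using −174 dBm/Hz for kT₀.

36.4 dB

Noise floor: N = −174 + 10 log₁₀(B) + NF
10 log₁₀(3.01×10⁸) = 84.79 dB
N = −174 + 84.79 + 8.95 = −80.26 dBm
SNR = P_sig − N = −43.9 − (−80.26) = 36.36 dB → 36.4 dB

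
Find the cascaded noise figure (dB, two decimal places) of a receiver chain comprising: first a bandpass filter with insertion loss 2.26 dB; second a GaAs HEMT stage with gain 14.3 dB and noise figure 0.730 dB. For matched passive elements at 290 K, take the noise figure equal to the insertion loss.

Convert to linear (a loss of L dB is a gain of −L dB): F_i = 10^(NF_i/10), G_i = 10^(G_i,dB/10)
  Stage 1: F_1 = 10^(2.26/10) = 1.683, G_1 = 10^(−2.26/10) = 0.5943
  Stage 2: F_2 = 10^(0.730/10) = 1.183, G_2 = 10^(14.3/10) = 26.92
Friis cascade:
  F = 1.683 + (1.183 − 1)/0.5943 = 1.991
NF = 10 log₁₀(1.991) = 2.99 dB

2.99 dB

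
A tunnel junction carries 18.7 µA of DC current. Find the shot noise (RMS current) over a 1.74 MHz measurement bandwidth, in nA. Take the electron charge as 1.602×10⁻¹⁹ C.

I_n = √(2qI·B)
2qI·B = 2 × 1.602×10⁻¹⁹ × 1.87×10⁻⁵ × 1.74×10⁶ = 1.04×10⁻¹⁷ A²
I_n = √(1.04×10⁻¹⁷) = 3.23×10⁻⁹ A = 3.23 nA

3.23 nA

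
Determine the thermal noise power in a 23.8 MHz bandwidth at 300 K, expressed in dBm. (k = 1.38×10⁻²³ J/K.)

−100.1 dBm

P_n = kTB = 1.38×10⁻²³ × 300 × 2.38×10⁷ = 9.85×10⁻¹⁴ W
In dBm: 10 log₁₀(9.85×10⁻¹⁴ / 10⁻³) = −100.1 dBm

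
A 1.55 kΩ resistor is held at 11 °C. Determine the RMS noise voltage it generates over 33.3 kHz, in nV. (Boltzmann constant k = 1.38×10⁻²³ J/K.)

900 nV

T = 11 °C + 273.15 = 284.15 K
V_n = √(4kTRB)
4kTRB = 4 × 1.38×10⁻²³ × 284.15 × 1.55×10³ × 3.33×10⁴ = 8.10×10⁻¹³ V²
V_n = √(8.10×10⁻¹³) = 9.00×10⁻⁷ V = 900 nV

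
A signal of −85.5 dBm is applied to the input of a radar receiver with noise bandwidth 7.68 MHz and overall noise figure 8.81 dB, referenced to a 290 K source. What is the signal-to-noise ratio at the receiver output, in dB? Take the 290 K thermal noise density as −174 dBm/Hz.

Noise floor: N = −174 + 10 log₁₀(B) + NF
10 log₁₀(7.68×10⁶) = 68.85 dB
N = −174 + 68.85 + 8.81 = −96.34 dBm
SNR = P_sig − N = −85.5 − (−96.34) = 10.84 dB → 10.8 dB

10.8 dB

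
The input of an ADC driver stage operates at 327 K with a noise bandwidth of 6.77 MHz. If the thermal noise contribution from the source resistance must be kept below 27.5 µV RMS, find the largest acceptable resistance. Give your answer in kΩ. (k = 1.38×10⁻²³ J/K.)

Johnson–Nyquist: V_n = √(4kTRB) ⇒ R = V_n² / (4kTB)
4kTB = 4 × 1.38×10⁻²³ × 327 × 6.77×10⁶ = 1.22×10⁻¹³
R = (2.75×10⁻⁵)² / 1.22×10⁻¹³ = 6.19×10³ Ω = 6.19 kΩ

6.19 kΩ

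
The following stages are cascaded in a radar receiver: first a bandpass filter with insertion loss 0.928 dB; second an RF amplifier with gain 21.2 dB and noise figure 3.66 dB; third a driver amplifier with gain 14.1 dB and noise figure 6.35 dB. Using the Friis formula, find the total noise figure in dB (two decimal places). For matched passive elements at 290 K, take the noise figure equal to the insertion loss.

4.63 dB

Convert to linear (a loss of L dB is a gain of −L dB): F_i = 10^(NF_i/10), G_i = 10^(G_i,dB/10)
  Stage 1: F_1 = 10^(0.928/10) = 1.238, G_1 = 10^(−0.928/10) = 0.8076
  Stage 2: F_2 = 10^(3.66/10) = 2.323, G_2 = 10^(21.2/10) = 131.8
  Stage 3: F_3 = 10^(6.35/10) = 4.315, G_3 = 10^(14.1/10) = 25.70
Friis cascade:
  F = 1.238 + (2.323 − 1)/0.8076 + (4.315 − 1)/106.5 = 2.907
NF = 10 log₁₀(2.907) = 4.63 dB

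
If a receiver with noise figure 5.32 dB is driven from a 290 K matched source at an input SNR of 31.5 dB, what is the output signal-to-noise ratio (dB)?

26.18 dB

By definition F = SNR_in/SNR_out, so in dB: SNR_out = SNR_in − NF
SNR_out = 31.5 − 5.32 = 26.18 dB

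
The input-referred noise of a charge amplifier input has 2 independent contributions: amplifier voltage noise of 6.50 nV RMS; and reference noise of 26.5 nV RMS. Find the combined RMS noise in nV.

27.3 nV

Uncorrelated sources add in power (mean-square): V_tot = √(ΣV_i²)
V_tot = √[(6.50×10⁻⁹)² + (2.65×10⁻⁸)²] = 2.73×10⁻⁸ V = 27.3 nV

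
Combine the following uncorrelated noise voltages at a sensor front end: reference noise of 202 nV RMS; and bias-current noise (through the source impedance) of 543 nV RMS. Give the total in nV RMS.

Uncorrelated sources add in power (mean-square): V_tot = √(ΣV_i²)
V_tot = √[(2.02×10⁻⁷)² + (5.43×10⁻⁷)²] = 5.79×10⁻⁷ V = 579 nV

579 nV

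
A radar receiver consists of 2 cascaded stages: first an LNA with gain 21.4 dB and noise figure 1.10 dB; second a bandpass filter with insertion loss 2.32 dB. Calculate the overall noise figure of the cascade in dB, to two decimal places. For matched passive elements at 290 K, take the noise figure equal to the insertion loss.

Convert to linear (a loss of L dB is a gain of −L dB): F_i = 10^(NF_i/10), G_i = 10^(G_i,dB/10)
  Stage 1: F_1 = 10^(1.10/10) = 1.288, G_1 = 10^(21.4/10) = 138.0
  Stage 2: F_2 = 10^(2.32/10) = 1.706, G_2 = 10^(−2.32/10) = 0.5861
Friis cascade:
  F = 1.288 + (1.706 − 1)/138.0 = 1.293
NF = 10 log₁₀(1.293) = 1.12 dB

1.12 dB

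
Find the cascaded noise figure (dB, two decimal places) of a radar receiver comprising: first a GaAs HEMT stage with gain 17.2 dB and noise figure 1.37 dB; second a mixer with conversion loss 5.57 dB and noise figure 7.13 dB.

Convert to linear (a loss of L dB is a gain of −L dB): F_i = 10^(NF_i/10), G_i = 10^(G_i,dB/10)
  Stage 1: F_1 = 10^(1.37/10) = 1.371, G_1 = 10^(17.2/10) = 52.48
  Stage 2: F_2 = 10^(7.13/10) = 5.164, G_2 = 10^(−5.57/10) = 0.2773
Friis cascade:
  F = 1.371 + (5.164 − 1)/52.48 = 1.450
NF = 10 log₁₀(1.450) = 1.61 dB

1.61 dB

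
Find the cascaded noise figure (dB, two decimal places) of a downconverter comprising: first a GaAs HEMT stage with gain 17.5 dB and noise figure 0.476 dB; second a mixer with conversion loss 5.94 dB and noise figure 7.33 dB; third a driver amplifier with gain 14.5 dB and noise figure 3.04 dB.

Convert to linear (a loss of L dB is a gain of −L dB): F_i = 10^(NF_i/10), G_i = 10^(G_i,dB/10)
  Stage 1: F_1 = 10^(0.476/10) = 1.116, G_1 = 10^(17.5/10) = 56.23
  Stage 2: F_2 = 10^(7.33/10) = 5.408, G_2 = 10^(−5.94/10) = 0.2547
  Stage 3: F_3 = 10^(3.04/10) = 2.014, G_3 = 10^(14.5/10) = 28.18
Friis cascade:
  F = 1.116 + (5.408 − 1)/56.23 + (2.014 − 1)/14.32 = 1.265
NF = 10 log₁₀(1.265) = 1.02 dB

1.02 dB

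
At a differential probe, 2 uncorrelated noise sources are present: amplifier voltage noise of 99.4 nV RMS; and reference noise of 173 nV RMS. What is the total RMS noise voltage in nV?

200 nV

Uncorrelated sources add in power (mean-square): V_tot = √(ΣV_i²)
V_tot = √[(9.94×10⁻⁸)² + (1.73×10⁻⁷)²] = 2.00×10⁻⁷ V = 200 nV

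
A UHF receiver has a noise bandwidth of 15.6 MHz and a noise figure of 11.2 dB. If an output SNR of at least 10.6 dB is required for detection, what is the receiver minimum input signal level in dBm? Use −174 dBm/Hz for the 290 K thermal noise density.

−80.3 dBm

Sensitivity = −174 + 10 log₁₀(B) + NF + SNR_min
= −174 + 71.93 + 11.2 + 10.6
= −80.27 dBm → −80.3 dBm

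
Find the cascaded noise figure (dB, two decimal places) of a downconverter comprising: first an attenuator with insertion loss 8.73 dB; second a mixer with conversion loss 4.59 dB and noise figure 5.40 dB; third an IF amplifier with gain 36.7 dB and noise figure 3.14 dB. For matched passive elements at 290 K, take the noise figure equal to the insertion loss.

Convert to linear (a loss of L dB is a gain of −L dB): F_i = 10^(NF_i/10), G_i = 10^(G_i,dB/10)
  Stage 1: F_1 = 10^(8.73/10) = 7.464, G_1 = 10^(−8.73/10) = 0.1340
  Stage 2: F_2 = 10^(5.40/10) = 3.467, G_2 = 10^(−4.59/10) = 0.3475
  Stage 3: F_3 = 10^(3.14/10) = 2.061, G_3 = 10^(36.7/10) = 4677
Friis cascade:
  F = 7.464 + (3.467 − 1)/0.1340 + (2.061 − 1)/0.04656 = 48.66
NF = 10 log₁₀(48.66) = 16.87 dB

16.87 dB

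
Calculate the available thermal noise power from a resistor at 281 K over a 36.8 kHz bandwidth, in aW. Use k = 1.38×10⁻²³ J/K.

143 aW

P_n = kTB = 1.38×10⁻²³ × 281 × 3.68×10⁴ = 1.43×10⁻¹⁶ W = 143 aW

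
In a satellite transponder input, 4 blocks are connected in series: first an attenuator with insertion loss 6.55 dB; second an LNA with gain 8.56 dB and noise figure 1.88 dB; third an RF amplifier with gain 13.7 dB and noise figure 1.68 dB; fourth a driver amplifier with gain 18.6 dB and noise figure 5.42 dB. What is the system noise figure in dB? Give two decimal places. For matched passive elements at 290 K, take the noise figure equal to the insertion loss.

Convert to linear (a loss of L dB is a gain of −L dB): F_i = 10^(NF_i/10), G_i = 10^(G_i,dB/10)
  Stage 1: F_1 = 10^(6.55/10) = 4.519, G_1 = 10^(−6.55/10) = 0.2213
  Stage 2: F_2 = 10^(1.88/10) = 1.542, G_2 = 10^(8.56/10) = 7.178
  Stage 3: F_3 = 10^(1.68/10) = 1.472, G_3 = 10^(13.7/10) = 23.44
  Stage 4: F_4 = 10^(5.42/10) = 3.483, G_4 = 10^(18.6/10) = 72.44
Friis cascade:
  F = 4.519 + (1.542 − 1)/0.2213 + (1.472 − 1)/1.589 + (3.483 − 1)/37.24 = 7.330
NF = 10 log₁₀(7.330) = 8.65 dB

8.65 dB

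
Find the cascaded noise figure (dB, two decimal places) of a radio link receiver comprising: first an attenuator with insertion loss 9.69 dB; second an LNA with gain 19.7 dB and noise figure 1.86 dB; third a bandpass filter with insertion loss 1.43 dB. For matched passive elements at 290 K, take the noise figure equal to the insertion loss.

11.56 dB

Convert to linear (a loss of L dB is a gain of −L dB): F_i = 10^(NF_i/10), G_i = 10^(G_i,dB/10)
  Stage 1: F_1 = 10^(9.69/10) = 9.311, G_1 = 10^(−9.69/10) = 0.1074
  Stage 2: F_2 = 10^(1.86/10) = 1.535, G_2 = 10^(19.7/10) = 93.33
  Stage 3: F_3 = 10^(1.43/10) = 1.390, G_3 = 10^(−1.43/10) = 0.7194
Friis cascade:
  F = 9.311 + (1.535 − 1)/0.1074 + (1.390 − 1)/10.02 = 14.33
NF = 10 log₁₀(14.33) = 11.56 dB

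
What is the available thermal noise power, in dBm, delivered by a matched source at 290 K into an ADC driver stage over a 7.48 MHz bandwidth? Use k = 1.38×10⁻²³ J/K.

−105.2 dBm

P_n = kTB = 1.38×10⁻²³ × 290 × 7.48×10⁶ = 2.99×10⁻¹⁴ W
In dBm: 10 log₁₀(2.99×10⁻¹⁴ / 10⁻³) = −105.2 dBm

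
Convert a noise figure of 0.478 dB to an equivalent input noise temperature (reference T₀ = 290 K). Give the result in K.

33.7 K

F = 10^(0.478/10) = 1.11635
T_e = (F − 1)·T₀ = (1.11635 − 1) × 290 = 33.7 K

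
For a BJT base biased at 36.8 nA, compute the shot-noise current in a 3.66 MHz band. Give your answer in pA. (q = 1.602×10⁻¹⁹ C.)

I_n = √(2qI·B)
2qI·B = 2 × 1.602×10⁻¹⁹ × 3.68×10⁻⁸ × 3.66×10⁶ = 4.32×10⁻²⁰ A²
I_n = √(4.32×10⁻²⁰) = 2.08×10⁻¹⁰ A = 208 pA

208 pA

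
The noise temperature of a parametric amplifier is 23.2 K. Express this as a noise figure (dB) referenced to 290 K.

0.334 dB

F = 1 + T_e/T₀ = 1 + 23.2/290 = 1.08
NF = 10 log₁₀(1.08) = 0.334 dB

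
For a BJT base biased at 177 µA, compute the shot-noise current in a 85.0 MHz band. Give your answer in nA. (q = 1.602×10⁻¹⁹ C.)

69.4 nA

I_n = √(2qI·B)
2qI·B = 2 × 1.602×10⁻¹⁹ × 1.77×10⁻⁴ × 8.50×10⁷ = 4.82×10⁻¹⁵ A²
I_n = √(4.82×10⁻¹⁵) = 6.94×10⁻⁸ A = 69.4 nA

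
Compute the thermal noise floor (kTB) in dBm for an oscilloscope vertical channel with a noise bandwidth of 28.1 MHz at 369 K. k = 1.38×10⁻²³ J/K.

P_n = kTB = 1.38×10⁻²³ × 369 × 2.81×10⁷ = 1.43×10⁻¹³ W
In dBm: 10 log₁₀(1.43×10⁻¹³ / 10⁻³) = −98.4 dBm

−98.4 dBm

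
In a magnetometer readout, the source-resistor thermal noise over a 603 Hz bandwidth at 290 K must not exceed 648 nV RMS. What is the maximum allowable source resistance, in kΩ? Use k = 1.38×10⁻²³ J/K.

43.5 kΩ

Johnson–Nyquist: V_n = √(4kTRB) ⇒ R = V_n² / (4kTB)
4kTB = 4 × 1.38×10⁻²³ × 290 × 6.03×10² = 9.65×10⁻¹⁸
R = (6.48×10⁻⁷)² / 9.65×10⁻¹⁸ = 4.35×10⁴ Ω = 43.5 kΩ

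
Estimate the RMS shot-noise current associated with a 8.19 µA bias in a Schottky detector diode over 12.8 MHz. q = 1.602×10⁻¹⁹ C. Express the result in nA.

5.80 nA

I_n = √(2qI·B)
2qI·B = 2 × 1.602×10⁻¹⁹ × 8.19×10⁻⁶ × 1.28×10⁷ = 3.36×10⁻¹⁷ A²
I_n = √(3.36×10⁻¹⁷) = 5.80×10⁻⁹ A = 5.80 nA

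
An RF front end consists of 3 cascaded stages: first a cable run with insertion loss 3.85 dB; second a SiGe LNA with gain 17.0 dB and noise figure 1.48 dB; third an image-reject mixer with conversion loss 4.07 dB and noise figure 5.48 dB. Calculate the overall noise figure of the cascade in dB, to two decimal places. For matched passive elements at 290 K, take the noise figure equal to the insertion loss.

5.48 dB

Convert to linear (a loss of L dB is a gain of −L dB): F_i = 10^(NF_i/10), G_i = 10^(G_i,dB/10)
  Stage 1: F_1 = 10^(3.85/10) = 2.427, G_1 = 10^(−3.85/10) = 0.4121
  Stage 2: F_2 = 10^(1.48/10) = 1.406, G_2 = 10^(17.0/10) = 50.12
  Stage 3: F_3 = 10^(5.48/10) = 3.532, G_3 = 10^(−4.07/10) = 0.3917
Friis cascade:
  F = 2.427 + (1.406 − 1)/0.4121 + (3.532 − 1)/20.65 = 3.535
NF = 10 log₁₀(3.535) = 5.48 dB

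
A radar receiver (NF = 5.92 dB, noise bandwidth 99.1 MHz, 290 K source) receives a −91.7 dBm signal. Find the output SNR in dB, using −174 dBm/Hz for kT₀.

Noise floor: N = −174 + 10 log₁₀(B) + NF
10 log₁₀(9.91×10⁷) = 79.96 dB
N = −174 + 79.96 + 5.92 = −88.12 dBm
SNR = P_sig − N = −91.7 − (−88.12) = −3.58 dB → −3.6 dB

−3.6 dB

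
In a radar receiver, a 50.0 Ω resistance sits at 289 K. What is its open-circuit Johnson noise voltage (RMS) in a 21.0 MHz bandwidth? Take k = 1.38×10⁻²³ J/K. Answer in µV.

4.09 µV

V_n = √(4kTRB)
4kTRB = 4 × 1.38×10⁻²³ × 289 × 5.00×10¹ × 2.10×10⁷ = 1.68×10⁻¹¹ V²
V_n = √(1.68×10⁻¹¹) = 4.09×10⁻⁶ V = 4.09 µV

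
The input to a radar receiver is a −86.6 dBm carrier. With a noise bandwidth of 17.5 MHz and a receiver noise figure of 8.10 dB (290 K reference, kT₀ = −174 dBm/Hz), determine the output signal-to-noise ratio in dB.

6.9 dB

Noise floor: N = −174 + 10 log₁₀(B) + NF
10 log₁₀(1.75×10⁷) = 72.43 dB
N = −174 + 72.43 + 8.10 = −93.47 dBm
SNR = P_sig − N = −86.6 − (−93.47) = 6.87 dB → 6.9 dB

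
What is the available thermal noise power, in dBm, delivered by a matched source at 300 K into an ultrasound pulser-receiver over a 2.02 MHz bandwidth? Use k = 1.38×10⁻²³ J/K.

P_n = kTB = 1.38×10⁻²³ × 300 × 2.02×10⁶ = 8.36×10⁻¹⁵ W
In dBm: 10 log₁₀(8.36×10⁻¹⁵ / 10⁻³) = −110.8 dBm

−110.8 dBm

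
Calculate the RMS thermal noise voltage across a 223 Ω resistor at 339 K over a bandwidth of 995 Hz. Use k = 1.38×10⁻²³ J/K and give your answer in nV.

V_n = √(4kTRB)
4kTRB = 4 × 1.38×10⁻²³ × 339 × 2.23×10² × 9.95×10² = 4.15×10⁻¹⁵ V²
V_n = √(4.15×10⁻¹⁵) = 6.44×10⁻⁸ V = 64.4 nV

64.4 nV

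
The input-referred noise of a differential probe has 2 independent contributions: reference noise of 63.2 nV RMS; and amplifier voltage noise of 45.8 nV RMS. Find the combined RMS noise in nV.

Uncorrelated sources add in power (mean-square): V_tot = √(ΣV_i²)
V_tot = √[(6.32×10⁻⁸)² + (4.58×10⁻⁸)²] = 7.81×10⁻⁸ V = 78.1 nV

78.1 nV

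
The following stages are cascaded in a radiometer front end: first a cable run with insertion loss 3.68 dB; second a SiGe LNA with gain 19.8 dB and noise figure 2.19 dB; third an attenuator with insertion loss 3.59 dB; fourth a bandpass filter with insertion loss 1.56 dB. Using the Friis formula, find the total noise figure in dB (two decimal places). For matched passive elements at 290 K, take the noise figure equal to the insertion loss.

Convert to linear (a loss of L dB is a gain of −L dB): F_i = 10^(NF_i/10), G_i = 10^(G_i,dB/10)
  Stage 1: F_1 = 10^(3.68/10) = 2.333, G_1 = 10^(−3.68/10) = 0.4285
  Stage 2: F_2 = 10^(2.19/10) = 1.656, G_2 = 10^(19.8/10) = 95.50
  Stage 3: F_3 = 10^(3.59/10) = 2.286, G_3 = 10^(−3.59/10) = 0.4375
  Stage 4: F_4 = 10^(1.56/10) = 1.432, G_4 = 10^(−1.56/10) = 0.6982
Friis cascade:
  F = 2.333 + (1.656 − 1)/0.4285 + (2.286 − 1)/40.93 + (1.432 − 1)/17.91 = 3.919
NF = 10 log₁₀(3.919) = 5.93 dB

5.93 dB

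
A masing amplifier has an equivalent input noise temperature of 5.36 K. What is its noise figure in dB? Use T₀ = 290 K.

0.080 dB

F = 1 + T_e/T₀ = 1 + 5.36/290 = 1.01848
NF = 10 log₁₀(1.01848) = 0.080 dB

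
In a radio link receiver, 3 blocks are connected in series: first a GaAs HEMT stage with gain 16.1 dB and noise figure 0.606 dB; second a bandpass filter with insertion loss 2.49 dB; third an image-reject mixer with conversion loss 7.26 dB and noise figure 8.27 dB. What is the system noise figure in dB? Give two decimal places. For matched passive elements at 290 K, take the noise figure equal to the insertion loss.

1.52 dB

Convert to linear (a loss of L dB is a gain of −L dB): F_i = 10^(NF_i/10), G_i = 10^(G_i,dB/10)
  Stage 1: F_1 = 10^(0.606/10) = 1.150, G_1 = 10^(16.1/10) = 40.74
  Stage 2: F_2 = 10^(2.49/10) = 1.774, G_2 = 10^(−2.49/10) = 0.5636
  Stage 3: F_3 = 10^(8.27/10) = 6.714, G_3 = 10^(−7.26/10) = 0.1879
Friis cascade:
  F = 1.150 + (1.774 − 1)/40.74 + (6.714 − 1)/22.96 = 1.418
NF = 10 log₁₀(1.418) = 1.52 dB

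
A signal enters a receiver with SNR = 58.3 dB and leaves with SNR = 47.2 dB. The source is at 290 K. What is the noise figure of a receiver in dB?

11.1 dB

NF (dB) = SNR_in(dB) − SNR_out(dB) when the source is at T₀
NF = 58.3 − 47.2 = 11.1 dB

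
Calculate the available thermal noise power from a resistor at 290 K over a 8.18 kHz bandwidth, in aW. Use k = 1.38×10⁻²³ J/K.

P_n = kTB = 1.38×10⁻²³ × 290 × 8.18×10³ = 3.27×10⁻¹⁷ W = 32.7 aW

32.7 aW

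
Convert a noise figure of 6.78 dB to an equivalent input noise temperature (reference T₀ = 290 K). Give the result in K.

F = 10^(6.78/10) = 4.76431
T_e = (F − 1)·T₀ = (4.76431 − 1) × 290 = 1092 K

1092 K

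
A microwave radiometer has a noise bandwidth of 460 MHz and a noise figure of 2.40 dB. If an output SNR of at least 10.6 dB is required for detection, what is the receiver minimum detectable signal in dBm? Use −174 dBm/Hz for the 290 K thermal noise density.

−74.4 dBm

Sensitivity = −174 + 10 log₁₀(B) + NF + SNR_min
= −174 + 86.63 + 2.40 + 10.6
= −74.37 dBm → −74.4 dBm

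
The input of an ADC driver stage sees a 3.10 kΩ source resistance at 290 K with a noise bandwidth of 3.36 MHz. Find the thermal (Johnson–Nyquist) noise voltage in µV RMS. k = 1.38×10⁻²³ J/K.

12.9 µV

V_n = √(4kTRB)
4kTRB = 4 × 1.38×10⁻²³ × 290 × 3.10×10³ × 3.36×10⁶ = 1.67×10⁻¹⁰ V²
V_n = √(1.67×10⁻¹⁰) = 1.29×10⁻⁵ V = 12.9 µV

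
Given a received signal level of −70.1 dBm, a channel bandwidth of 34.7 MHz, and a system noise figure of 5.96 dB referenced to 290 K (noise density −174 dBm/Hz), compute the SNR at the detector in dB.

Noise floor: N = −174 + 10 log₁₀(B) + NF
10 log₁₀(3.47×10⁷) = 75.4 dB
N = −174 + 75.4 + 5.96 = −92.64 dBm
SNR = P_sig − N = −70.1 − (−92.64) = 22.54 dB → 22.5 dB

22.5 dB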